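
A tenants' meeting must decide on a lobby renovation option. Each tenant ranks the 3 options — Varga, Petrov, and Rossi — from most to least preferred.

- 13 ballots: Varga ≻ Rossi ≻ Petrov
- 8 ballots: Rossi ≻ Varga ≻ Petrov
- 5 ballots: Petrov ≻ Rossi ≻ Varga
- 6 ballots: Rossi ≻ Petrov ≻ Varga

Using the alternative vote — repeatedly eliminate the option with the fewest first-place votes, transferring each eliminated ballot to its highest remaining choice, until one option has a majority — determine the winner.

Rossi

Round 1: Rossi 14, Varga 13, Petrov 5. Petrov has the fewest and is eliminated.
Round 2: Rossi 19, Varga 13. Rossi has a majority.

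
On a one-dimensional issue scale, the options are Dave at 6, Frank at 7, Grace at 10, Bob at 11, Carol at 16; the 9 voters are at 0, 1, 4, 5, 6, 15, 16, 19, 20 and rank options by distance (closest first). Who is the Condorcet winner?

Dave

With single-peaked preferences on a line, the Condorcet winner is the candidate closest to the median voter.
The median voter (position 6) is closest to Dave at 6.
Check: Dave vs Bob — voters closer to Dave: 5 of 9.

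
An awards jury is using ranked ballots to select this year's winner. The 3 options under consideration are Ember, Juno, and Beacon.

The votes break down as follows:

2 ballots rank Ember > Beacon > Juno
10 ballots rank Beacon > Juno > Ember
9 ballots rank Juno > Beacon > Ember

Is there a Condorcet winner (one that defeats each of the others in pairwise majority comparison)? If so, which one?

Beacon

Head-to-head results (21 voters total):
Ember vs Juno: Juno wins 19–2.
Ember vs Beacon: Beacon wins 19–2.
Juno vs Beacon: Beacon wins 12–9.
Beacon beats each rival — Ember (19–2), Juno (12–9) — so Beacon is the Condorcet winner.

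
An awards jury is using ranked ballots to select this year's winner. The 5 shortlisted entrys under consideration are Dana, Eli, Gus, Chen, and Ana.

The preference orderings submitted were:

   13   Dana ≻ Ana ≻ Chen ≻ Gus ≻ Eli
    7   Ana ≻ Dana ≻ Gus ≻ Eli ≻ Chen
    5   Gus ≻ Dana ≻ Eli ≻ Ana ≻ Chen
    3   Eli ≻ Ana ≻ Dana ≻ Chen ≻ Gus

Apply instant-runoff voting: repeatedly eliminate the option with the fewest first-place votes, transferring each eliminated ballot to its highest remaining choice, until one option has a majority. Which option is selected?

Round 1: Dana 13, Ana 7, Gus 5, Eli 3, Chen 0. Chen has the fewest and is eliminated.
Round 2: Dana 13, Ana 7, Gus 5, Eli 3. Eli has the fewest and is eliminated.
Round 3: Dana 13, Ana 10, Gus 5. Gus has the fewest and is eliminated.
Round 4: Dana 18, Ana 10. Dana has a majority.

Dana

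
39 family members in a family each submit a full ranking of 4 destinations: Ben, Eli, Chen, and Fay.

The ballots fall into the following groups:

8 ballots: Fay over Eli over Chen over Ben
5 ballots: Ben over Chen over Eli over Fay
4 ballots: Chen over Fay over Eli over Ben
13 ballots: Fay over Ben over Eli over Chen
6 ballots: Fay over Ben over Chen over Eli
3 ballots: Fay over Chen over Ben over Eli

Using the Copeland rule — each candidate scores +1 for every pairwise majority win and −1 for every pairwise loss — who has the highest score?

Fay

Pairwise results:
  Ben vs Eli: Ben wins 27–12.
  Ben vs Chen: Ben wins 24–15.
  Ben vs Fay: Fay wins 34–5.
  Eli vs Chen: Eli wins 21–18.
  Eli vs Fay: Fay wins 34–5.
  Chen vs Fay: Fay wins 30–9.
Copeland scores (wins − losses):
  Ben: 2 − 1 = 1
  Eli: 1 − 2 = -1
  Chen: 0 − 3 = -3
  Fay: 3 − 0 = 3
Fay has the best Copeland score.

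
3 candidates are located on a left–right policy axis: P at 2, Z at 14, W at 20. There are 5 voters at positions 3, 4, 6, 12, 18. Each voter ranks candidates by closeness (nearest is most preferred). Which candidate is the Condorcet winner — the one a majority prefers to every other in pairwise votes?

With single-peaked preferences on a line, the Condorcet winner is the candidate closest to the median voter.
The median voter (position 6) is closest to P at 2.
Check: P vs Z — voters closer to P: 3 of 5.

P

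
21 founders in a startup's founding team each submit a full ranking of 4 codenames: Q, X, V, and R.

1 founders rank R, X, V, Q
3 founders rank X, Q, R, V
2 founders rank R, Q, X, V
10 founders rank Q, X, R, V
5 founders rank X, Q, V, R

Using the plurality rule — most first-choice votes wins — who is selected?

First-place vote totals:
  Q: 10
  X: 8
  V: 0
  R: 3
Q has the most first-place votes.

Q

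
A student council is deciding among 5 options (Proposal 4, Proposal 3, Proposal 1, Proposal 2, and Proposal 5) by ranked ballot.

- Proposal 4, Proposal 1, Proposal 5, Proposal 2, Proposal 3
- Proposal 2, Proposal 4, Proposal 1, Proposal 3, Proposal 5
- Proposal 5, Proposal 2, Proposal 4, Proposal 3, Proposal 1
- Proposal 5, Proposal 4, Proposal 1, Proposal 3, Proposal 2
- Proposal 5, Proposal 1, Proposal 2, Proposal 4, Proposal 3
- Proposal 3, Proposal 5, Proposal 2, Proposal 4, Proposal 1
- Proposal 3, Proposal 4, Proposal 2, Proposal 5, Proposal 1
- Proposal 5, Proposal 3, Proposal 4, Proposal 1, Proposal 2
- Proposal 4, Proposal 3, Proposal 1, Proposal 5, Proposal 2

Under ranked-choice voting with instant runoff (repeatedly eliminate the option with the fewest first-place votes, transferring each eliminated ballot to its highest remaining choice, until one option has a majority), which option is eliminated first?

Round 1: Proposal 5 4, Proposal 4 2, Proposal 3 2, Proposal 2 1, Proposal 1 0. Proposal 1 has the fewest and is eliminated.
Round 2: Proposal 5 4, Proposal 4 2, Proposal 3 2, Proposal 2 1. Proposal 2 has the fewest and is eliminated.
Round 3: Proposal 5 4, Proposal 4 3, Proposal 3 2. Proposal 3 has the fewest and is eliminated.
Round 4: Proposal 5 5, Proposal 4 4. Proposal 5 has a majority.

Proposal 1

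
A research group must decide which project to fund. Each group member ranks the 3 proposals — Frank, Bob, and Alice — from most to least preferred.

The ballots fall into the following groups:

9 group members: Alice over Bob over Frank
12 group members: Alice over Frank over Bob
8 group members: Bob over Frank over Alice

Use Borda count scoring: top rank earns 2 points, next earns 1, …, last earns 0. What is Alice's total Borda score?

42

Borda scores:
  Frank: 9·0 + 12·1 + 8·1 = 20
  Bob: 9·1 + 12·0 + 8·2 = 25
  Alice: 9·2 + 12·2 + 8·0 = 42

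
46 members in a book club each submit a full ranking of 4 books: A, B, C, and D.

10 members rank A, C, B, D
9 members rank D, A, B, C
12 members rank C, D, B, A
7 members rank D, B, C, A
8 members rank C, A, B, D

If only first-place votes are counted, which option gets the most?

C

First-place vote totals:
  A: 10
  B: 0
  C: 20
  D: 16
C has the most first-place votes.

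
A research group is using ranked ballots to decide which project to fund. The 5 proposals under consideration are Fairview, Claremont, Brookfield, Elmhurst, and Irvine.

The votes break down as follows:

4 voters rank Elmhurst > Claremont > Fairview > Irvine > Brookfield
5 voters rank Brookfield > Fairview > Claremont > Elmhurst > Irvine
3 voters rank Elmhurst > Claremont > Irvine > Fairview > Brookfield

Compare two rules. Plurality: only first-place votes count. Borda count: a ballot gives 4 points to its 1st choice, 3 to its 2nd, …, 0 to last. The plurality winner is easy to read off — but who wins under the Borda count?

Plurality first-place counts: Fairview 0, Claremont 0, Brookfield 5, Elmhurst 7, Irvine 0 → Elmhurst.
Borda totals: Fairview 26, Claremont 31, Brookfield 20, Elmhurst 33, Irvine 10 → Elmhurst.

Elmhurst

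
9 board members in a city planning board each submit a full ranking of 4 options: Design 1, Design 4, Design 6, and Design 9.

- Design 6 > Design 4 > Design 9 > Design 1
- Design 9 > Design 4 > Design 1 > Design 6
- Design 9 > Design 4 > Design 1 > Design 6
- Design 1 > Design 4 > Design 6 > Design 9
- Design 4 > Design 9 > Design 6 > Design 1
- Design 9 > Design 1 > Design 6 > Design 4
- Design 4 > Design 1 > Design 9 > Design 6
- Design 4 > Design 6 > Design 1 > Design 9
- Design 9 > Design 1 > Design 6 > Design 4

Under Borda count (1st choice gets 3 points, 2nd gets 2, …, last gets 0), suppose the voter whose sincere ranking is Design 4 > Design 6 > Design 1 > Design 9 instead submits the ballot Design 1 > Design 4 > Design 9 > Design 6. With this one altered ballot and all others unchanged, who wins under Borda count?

Design 9

Borda totals with the altered ballot: Design 1 14, Design 4 16, Design 6 7, Design 9 17.
The switch changes the winner from Design 4 to Design 9.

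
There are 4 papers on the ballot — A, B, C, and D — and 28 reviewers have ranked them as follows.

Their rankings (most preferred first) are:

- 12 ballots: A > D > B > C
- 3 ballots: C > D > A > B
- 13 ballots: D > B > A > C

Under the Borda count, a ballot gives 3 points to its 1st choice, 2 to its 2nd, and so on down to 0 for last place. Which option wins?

Borda scores:
  A: 12·3 + 3·1 + 13·1 = 52
  B: 12·1 + 3·0 + 13·2 = 38
  C: 12·0 + 3·3 + 13·0 = 9
  D: 12·2 + 3·2 + 13·3 = 69
D has the highest total.

D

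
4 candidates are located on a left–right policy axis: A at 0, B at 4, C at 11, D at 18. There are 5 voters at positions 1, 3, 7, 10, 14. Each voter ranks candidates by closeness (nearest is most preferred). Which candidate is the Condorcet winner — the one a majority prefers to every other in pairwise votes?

B

With single-peaked preferences on a line, the Condorcet winner is the candidate closest to the median voter.
The median voter (position 7) is closest to B at 4.
Check: B vs D — voters closer to B: 4 of 5.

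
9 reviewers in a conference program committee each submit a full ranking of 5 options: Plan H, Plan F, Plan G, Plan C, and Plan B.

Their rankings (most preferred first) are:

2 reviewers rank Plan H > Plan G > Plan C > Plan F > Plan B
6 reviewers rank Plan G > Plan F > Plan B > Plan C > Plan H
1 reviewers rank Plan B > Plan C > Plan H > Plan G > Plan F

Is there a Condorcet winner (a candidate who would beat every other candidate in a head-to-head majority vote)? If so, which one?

Head-to-head results (9 voters total):
Plan H vs Plan F: Plan F wins 6–3.
Plan H vs Plan G: Plan G wins 6–3.
Plan H vs Plan C: Plan C wins 7–2.
Plan H vs Plan B: Plan B wins 7–2.
Plan F vs Plan G: Plan G wins 9–0.
Plan F vs Plan C: Plan F wins 6–3.
Plan F vs Plan B: Plan F wins 8–1.
Plan G vs Plan C: Plan G wins 8–1.
Plan G vs Plan B: Plan G wins 8–1.
Plan C vs Plan B: Plan B wins 7–2.
Plan G beats each rival — Plan H (6–3), Plan F (9–0), Plan C (8–1), Plan B (8–1) — so Plan G is the Condorcet winner.

Plan G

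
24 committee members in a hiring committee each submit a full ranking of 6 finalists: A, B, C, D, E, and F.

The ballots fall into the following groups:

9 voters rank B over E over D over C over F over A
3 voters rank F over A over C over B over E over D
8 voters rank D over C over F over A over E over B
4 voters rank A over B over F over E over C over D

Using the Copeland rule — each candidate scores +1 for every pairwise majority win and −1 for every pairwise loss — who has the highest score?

B

Pairwise results:
  A vs B: A wins 15–9.
  A vs C: C wins 17–7.
  A vs D: D wins 17–7.
  A vs E: A wins 15–9.
  A vs F: F wins 20–4.
  B vs C: B wins 13–11.
  B vs D: B wins 16–8.
  B vs E: B wins 16–8.
  B vs F: B wins 13–11.
  C vs D: D wins 17–7.
  C vs E: E wins 13–11.
  C vs F: C wins 17–7.
  D vs E: E wins 16–8.
  D vs F: D wins 17–7.
  E vs F: F wins 15–9.
Copeland scores (wins − losses):
  A: 2 − 3 = -1
  B: 4 − 1 = 3
  C: 2 − 3 = -1
  D: 3 − 2 = 1
  E: 2 − 3 = -1
  F: 2 − 3 = -1
B has the best Copeland score.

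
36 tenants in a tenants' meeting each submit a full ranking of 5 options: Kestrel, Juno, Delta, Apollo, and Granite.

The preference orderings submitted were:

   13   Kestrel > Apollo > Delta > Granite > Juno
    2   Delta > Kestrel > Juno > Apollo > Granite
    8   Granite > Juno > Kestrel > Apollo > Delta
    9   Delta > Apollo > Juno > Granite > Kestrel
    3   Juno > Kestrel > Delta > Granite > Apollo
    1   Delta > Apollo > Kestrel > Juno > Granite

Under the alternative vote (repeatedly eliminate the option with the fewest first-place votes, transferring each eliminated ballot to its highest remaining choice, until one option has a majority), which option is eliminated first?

Round 1: Kestrel 13, Delta 12, Granite 8, Juno 3, Apollo 0. Apollo has the fewest and is eliminated.
Round 2: Kestrel 13, Delta 12, Granite 8, Juno 3. Juno has the fewest and is eliminated.
Round 3: Kestrel 16, Delta 12, Granite 8. Granite has the fewest and is eliminated.
Round 4: Kestrel 24, Delta 12. Kestrel has a majority.

Apollo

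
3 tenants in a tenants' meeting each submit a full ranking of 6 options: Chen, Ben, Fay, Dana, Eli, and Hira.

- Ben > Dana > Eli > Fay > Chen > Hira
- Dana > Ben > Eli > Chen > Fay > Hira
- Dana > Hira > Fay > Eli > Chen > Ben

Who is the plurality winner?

First-place vote totals:
  Chen: 0
  Ben: 1
  Fay: 0
  Dana: 2
  Eli: 0
  Hira: 0
Dana has the most first-place votes.

Dana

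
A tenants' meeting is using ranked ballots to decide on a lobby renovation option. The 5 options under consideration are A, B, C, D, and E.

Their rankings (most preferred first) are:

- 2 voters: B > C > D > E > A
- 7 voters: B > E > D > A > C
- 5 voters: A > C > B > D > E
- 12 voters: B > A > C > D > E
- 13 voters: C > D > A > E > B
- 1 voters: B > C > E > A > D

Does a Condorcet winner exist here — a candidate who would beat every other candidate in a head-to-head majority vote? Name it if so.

Head-to-head results (40 voters total):
A vs B: B wins 22–18.
A vs C: A wins 24–16.
A vs D: D wins 22–18.
A vs E: A wins 30–10.
B vs C: B wins 22–18.
B vs D: B wins 27–13.
B vs E: B wins 27–13.
C vs D: C wins 33–7.
C vs E: C wins 33–7.
D vs E: D wins 32–8.
B beats each rival — A (22–18), C (22–18), D (27–13), E (27–13) — so B is the Condorcet winner.

B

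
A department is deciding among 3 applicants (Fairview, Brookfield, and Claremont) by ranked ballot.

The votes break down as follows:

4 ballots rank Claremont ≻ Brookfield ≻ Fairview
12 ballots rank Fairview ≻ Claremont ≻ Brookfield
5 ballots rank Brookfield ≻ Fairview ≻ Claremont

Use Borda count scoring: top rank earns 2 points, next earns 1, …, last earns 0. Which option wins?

Fairview

Borda scores:
  Fairview: 4·0 + 12·2 + 5·1 = 29
  Brookfield: 4·1 + 12·0 + 5·2 = 14
  Claremont: 4·2 + 12·1 + 5·0 = 20
Fairview has the highest total.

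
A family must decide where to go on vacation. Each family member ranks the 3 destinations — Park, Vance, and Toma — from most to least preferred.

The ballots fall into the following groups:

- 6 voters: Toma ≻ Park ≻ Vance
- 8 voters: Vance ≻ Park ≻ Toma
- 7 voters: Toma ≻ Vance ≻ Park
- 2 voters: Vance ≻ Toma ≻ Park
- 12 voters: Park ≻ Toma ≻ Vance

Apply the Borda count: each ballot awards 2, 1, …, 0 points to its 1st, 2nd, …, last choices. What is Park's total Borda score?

38

Borda scores:
  Park: 6·1 + 8·1 + 7·0 + 2·0 + 12·2 = 38
  Vance: 6·0 + 8·2 + 7·1 + 2·2 + 12·0 = 27
  Toma: 6·2 + 8·0 + 7·2 + 2·1 + 12·1 = 40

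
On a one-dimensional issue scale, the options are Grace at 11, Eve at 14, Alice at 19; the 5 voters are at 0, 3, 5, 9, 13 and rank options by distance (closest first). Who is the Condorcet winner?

Grace

With single-peaked preferences on a line, the Condorcet winner is the candidate closest to the median voter.
The median voter (position 5) is closest to Grace at 11.
Check: Grace vs Alice — voters closer to Grace: 5 of 5.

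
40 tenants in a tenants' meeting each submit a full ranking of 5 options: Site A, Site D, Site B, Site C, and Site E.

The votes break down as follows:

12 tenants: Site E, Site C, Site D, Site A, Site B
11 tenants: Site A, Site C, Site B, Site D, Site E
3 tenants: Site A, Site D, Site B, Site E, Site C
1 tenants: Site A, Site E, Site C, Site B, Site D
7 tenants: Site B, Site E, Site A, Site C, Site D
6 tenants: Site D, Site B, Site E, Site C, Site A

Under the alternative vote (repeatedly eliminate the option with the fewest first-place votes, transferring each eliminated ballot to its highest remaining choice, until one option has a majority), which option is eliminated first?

Site C

Round 1: Site A 15, Site E 12, Site B 7, Site D 6, Site C 0. Site C has the fewest and is eliminated.
Round 2: Site A 15, Site E 12, Site B 7, Site D 6. Site D has the fewest and is eliminated.
Round 3: Site A 15, Site B 13, Site E 12. Site E has the fewest and is eliminated.
Round 4: Site A 27, Site B 13. Site A has a majority.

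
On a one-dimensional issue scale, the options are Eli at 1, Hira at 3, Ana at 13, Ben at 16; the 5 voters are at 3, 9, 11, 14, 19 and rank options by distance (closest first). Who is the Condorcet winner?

Ana

With single-peaked preferences on a line, the Condorcet winner is the candidate closest to the median voter.
The median voter (position 11) is closest to Ana at 13.
Check: Ana vs Hira — voters closer to Ana: 4 of 5.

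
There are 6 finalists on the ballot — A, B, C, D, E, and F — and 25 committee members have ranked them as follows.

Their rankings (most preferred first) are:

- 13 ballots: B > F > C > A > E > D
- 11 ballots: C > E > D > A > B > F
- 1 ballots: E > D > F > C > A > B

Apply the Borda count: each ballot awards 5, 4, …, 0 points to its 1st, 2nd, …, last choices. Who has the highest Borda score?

Borda scores:
  A: 13·2 + 11·2 + 1 = 49
  B: 13·5 + 11·1 + 0 = 76
  C: 13·3 + 11·5 + 2 = 96
  D: 13·0 + 11·3 + 4 = 37
  E: 13·1 + 11·4 + 5 = 62
  F: 13·4 + 11·0 + 3 = 55
C has the highest total.

C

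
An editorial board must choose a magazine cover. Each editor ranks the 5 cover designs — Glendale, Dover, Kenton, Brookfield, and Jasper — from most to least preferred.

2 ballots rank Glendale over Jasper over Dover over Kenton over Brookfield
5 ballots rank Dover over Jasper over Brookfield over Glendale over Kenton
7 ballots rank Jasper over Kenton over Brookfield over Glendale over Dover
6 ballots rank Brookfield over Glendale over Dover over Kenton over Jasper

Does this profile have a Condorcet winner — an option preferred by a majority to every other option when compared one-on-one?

No

Head-to-head results (20 voters total):
Glendale vs Dover: Glendale wins 15–5.
Glendale vs Kenton: Glendale wins 13–7.
Glendale vs Brookfield: Brookfield wins 18–2.
Glendale vs Jasper: Jasper wins 12–8.
Dover vs Kenton: Dover wins 13–7.
Dover vs Brookfield: Brookfield wins 13–7.
Dover vs Jasper: Dover wins 11–9.
Kenton vs Brookfield: Brookfield wins 11–9.
Kenton vs Jasper: Jasper wins 14–6.
Brookfield vs Jasper: Jasper wins 14–6.
No candidate beats all others: Glendale beats Dover beats Jasper beats Glendale, a majority cycle.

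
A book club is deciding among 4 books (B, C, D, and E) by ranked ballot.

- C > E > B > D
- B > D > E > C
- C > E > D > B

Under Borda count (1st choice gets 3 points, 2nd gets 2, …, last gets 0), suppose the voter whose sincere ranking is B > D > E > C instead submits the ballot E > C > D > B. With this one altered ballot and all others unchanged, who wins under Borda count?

C

Borda totals with the altered ballot: B 1, C 8, D 2, E 7.
The winner is unchanged: still C.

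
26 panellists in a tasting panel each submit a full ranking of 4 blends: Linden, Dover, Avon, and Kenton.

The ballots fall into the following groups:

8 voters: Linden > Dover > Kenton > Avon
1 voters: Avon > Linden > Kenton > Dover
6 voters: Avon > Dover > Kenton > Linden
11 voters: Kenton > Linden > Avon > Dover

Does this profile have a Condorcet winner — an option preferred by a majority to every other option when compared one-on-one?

Head-to-head results (26 voters total):
Linden vs Dover: Linden wins 20–6.
Linden vs Avon: Linden wins 19–7.
Linden vs Kenton: Kenton wins 17–9.
Dover vs Avon: Avon wins 18–8.
Dover vs Kenton: Dover wins 14–12.
Avon vs Kenton: Kenton wins 19–7.
No candidate beats all others: Linden beats Dover beats Kenton beats Linden, a majority cycle.

No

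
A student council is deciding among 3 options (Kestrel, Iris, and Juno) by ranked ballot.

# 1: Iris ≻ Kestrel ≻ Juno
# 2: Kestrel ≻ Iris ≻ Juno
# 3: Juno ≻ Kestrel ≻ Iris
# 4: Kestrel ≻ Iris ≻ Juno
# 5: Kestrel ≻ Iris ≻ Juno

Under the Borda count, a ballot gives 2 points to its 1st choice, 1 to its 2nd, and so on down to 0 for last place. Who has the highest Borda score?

Kestrel

Borda scores:
  Kestrel: 1 + 2 + 1 + 2 + 2 = 8
  Iris: 2 + 1 + 0 + 1 + 1 = 5
  Juno: 0 + 0 + 2 + 0 + 0 = 2
Kestrel has the highest total.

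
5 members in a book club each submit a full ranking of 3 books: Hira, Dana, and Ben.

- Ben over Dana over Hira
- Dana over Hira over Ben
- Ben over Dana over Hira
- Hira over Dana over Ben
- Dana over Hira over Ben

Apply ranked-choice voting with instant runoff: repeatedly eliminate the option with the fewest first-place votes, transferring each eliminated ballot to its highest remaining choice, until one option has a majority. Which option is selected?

Dana

Round 1: Dana 2, Ben 2, Hira 1. Hira has the fewest and is eliminated.
Round 2: Dana 3, Ben 2. Dana has a majority.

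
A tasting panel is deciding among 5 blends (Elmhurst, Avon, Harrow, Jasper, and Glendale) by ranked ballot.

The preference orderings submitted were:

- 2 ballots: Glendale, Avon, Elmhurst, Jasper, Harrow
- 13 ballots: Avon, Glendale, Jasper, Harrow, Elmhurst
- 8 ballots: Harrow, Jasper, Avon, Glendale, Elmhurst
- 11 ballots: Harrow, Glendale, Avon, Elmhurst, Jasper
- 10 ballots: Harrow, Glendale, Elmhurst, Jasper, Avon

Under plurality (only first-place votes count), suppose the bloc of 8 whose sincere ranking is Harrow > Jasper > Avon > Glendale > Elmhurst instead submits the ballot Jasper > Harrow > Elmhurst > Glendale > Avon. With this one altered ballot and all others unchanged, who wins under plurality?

Harrow

First-place totals with the altered ballot: Elmhurst 0, Avon 13, Harrow 21, Jasper 8, Glendale 2.
The winner is unchanged: still Harrow.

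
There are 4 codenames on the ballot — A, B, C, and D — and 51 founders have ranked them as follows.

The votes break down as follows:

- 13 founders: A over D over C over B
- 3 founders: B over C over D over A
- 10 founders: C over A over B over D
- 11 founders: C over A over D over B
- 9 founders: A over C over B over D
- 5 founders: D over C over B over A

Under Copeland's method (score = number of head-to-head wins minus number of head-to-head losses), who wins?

Pairwise results:
  A vs B: A wins 43–8.
  A vs C: C wins 29–22.
  A vs D: A wins 43–8.
  B vs C: C wins 48–3.
  B vs D: D wins 29–22.
  C vs D: C wins 33–18.
Copeland scores (wins − losses):
  A: 2 − 1 = 1
  B: 0 − 3 = -3
  C: 3 − 0 = 3
  D: 1 − 2 = -1
C has the best Copeland score.

C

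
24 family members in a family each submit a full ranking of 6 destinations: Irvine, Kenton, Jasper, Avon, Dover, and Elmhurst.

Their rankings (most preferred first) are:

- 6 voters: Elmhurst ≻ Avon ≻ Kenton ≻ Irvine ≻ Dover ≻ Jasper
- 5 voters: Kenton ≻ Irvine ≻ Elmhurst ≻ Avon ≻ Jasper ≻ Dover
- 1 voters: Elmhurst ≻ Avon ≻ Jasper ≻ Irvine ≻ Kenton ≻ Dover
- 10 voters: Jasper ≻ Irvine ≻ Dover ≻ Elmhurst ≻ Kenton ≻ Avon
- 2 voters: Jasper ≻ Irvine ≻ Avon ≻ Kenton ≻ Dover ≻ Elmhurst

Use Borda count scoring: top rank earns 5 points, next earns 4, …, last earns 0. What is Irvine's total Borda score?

Borda scores:
  Irvine: 6·2 + 5·4 + 2 + 10·4 + 2·4 = 82
  Kenton: 6·3 + 5·5 + 1 + 10·1 + 2·2 = 58
  Jasper: 6·0 + 5·1 + 3 + 10·5 + 2·5 = 68
  Avon: 6·4 + 5·2 + 4 + 10·0 + 2·3 = 44
  Dover: 6·1 + 5·0 + 0 + 10·3 + 2·1 = 38
  Elmhurst: 6·5 + 5·3 + 5 + 10·2 + 2·0 = 70

82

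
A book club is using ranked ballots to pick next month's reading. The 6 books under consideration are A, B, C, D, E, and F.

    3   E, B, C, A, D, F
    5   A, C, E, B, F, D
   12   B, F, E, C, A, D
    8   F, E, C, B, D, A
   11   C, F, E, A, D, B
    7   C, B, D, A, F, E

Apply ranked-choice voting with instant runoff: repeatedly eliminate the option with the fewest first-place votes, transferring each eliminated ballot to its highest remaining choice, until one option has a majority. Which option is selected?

Round 1: C 18, B 12, F 8, A 5, E 3, D 0. D has the fewest and is eliminated.
Round 2: C 18, B 12, F 8, A 5, E 3. E has the fewest and is eliminated.
Round 3: C 18, B 15, F 8, A 5. A has the fewest and is eliminated.
Round 4: C 23, B 15, F 8. F has the fewest and is eliminated.
Round 5: C 31, B 15. C has a majority.

C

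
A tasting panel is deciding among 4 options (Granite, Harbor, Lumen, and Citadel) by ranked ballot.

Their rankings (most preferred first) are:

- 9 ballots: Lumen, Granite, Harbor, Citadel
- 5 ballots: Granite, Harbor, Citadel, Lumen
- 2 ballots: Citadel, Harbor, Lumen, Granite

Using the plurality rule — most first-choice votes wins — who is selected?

First-place vote totals:
  Granite: 5
  Harbor: 0
  Lumen: 9
  Citadel: 2
Lumen has the most first-place votes.

Lumen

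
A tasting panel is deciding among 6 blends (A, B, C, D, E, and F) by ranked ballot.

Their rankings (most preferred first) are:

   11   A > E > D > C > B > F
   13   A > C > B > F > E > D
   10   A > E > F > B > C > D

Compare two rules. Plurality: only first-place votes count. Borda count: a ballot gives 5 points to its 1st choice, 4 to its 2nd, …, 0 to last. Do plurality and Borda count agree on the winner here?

Yes

Plurality first-place counts: A 34, B 0, C 0, D 0, E 0, F 0 → A.
Borda totals: A 170, B 70, C 84, D 33, E 97, F 56 → A.
The two rules agree on A.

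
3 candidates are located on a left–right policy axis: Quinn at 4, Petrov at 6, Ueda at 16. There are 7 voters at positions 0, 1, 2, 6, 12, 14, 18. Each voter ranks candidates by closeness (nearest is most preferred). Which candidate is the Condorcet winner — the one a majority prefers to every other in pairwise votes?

Petrov

With single-peaked preferences on a line, the Condorcet winner is the candidate closest to the median voter.
The median voter (position 6) is closest to Petrov at 6.
Check: Petrov vs Ueda — voters closer to Petrov: 4 of 7.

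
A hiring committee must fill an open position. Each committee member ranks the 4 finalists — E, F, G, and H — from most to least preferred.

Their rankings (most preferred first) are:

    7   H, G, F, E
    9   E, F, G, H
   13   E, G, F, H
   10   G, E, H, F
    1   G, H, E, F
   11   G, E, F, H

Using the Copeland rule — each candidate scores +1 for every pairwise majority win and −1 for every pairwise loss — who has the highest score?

G

Pairwise results:
  E vs F: E wins 44–7.
  E vs G: G wins 29–22.
  E vs H: E wins 43–8.
  F vs G: G wins 42–9.
  F vs H: F wins 33–18.
  G vs H: G wins 44–7.
Copeland scores (wins − losses):
  E: 2 − 1 = 1
  F: 1 − 2 = -1
  G: 3 − 0 = 3
  H: 0 − 3 = -3
G has the best Copeland score.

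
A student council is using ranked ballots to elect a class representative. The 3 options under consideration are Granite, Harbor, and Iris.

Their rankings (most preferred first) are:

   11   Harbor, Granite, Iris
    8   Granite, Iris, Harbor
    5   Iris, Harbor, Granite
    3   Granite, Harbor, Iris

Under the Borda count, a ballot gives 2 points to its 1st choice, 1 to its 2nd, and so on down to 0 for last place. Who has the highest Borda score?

Granite

Borda scores:
  Granite: 11·1 + 8·2 + 5·0 + 3·2 = 33
  Harbor: 11·2 + 8·0 + 5·1 + 3·1 = 30
  Iris: 11·0 + 8·1 + 5·2 + 3·0 = 18
Granite has the highest total.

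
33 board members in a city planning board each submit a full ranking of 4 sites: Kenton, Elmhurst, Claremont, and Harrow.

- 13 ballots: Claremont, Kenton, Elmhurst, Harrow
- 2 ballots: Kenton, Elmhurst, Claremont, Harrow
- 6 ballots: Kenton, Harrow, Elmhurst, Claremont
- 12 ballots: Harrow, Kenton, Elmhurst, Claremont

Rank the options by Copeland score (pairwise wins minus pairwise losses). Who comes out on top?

Pairwise results:
  Kenton vs Elmhurst: Kenton wins 33–0.
  Kenton vs Claremont: Kenton wins 20–13.
  Kenton vs Harrow: Kenton wins 21–12.
  Elmhurst vs Claremont: Elmhurst wins 20–13.
  Elmhurst vs Harrow: Harrow wins 18–15.
  Claremont vs Harrow: Harrow wins 18–15.
Copeland scores (wins − losses):
  Kenton: 3 − 0 = 3
  Elmhurst: 1 − 2 = -1
  Claremont: 0 − 3 = -3
  Harrow: 2 − 1 = 1
Kenton has the best Copeland score.

Kenton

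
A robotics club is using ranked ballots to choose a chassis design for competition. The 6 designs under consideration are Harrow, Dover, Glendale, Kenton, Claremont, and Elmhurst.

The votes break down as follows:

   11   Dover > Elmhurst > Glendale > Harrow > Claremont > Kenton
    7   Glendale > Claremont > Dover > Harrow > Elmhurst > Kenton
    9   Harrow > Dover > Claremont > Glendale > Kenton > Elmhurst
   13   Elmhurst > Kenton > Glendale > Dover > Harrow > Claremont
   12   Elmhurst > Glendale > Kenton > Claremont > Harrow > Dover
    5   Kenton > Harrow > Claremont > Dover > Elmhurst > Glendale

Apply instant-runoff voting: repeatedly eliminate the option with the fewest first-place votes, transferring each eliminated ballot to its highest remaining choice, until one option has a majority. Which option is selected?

Dover

Round 1: Elmhurst 25, Dover 11, Harrow 9, Glendale 7, Kenton 5, Claremont 0. Claremont has the fewest and is eliminated.
Round 2: Elmhurst 25, Dover 11, Harrow 9, Glendale 7, Kenton 5. Kenton has the fewest and is eliminated.
Round 3: Elmhurst 25, Harrow 14, Dover 11, Glendale 7. Glendale has the fewest and is eliminated.
Round 4: Elmhurst 25, Dover 18, Harrow 14. Harrow has the fewest and is eliminated.
Round 5: Dover 32, Elmhurst 25. Dover has a majority.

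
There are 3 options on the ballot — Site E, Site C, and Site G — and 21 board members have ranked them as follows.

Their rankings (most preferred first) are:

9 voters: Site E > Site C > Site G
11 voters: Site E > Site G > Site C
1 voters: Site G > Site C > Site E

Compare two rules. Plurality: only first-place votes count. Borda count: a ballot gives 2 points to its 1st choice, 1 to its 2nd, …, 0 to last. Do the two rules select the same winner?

Plurality first-place counts: Site E 20, Site C 0, Site G 1 → Site E.
Borda totals: Site E 40, Site C 10, Site G 13 → Site E.
The two rules agree on Site E.

Yes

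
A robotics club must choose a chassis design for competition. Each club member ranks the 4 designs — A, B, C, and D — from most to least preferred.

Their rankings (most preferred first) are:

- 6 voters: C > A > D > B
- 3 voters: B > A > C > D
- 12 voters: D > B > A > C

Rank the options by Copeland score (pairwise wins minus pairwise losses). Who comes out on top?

D

Pairwise results:
  A vs B: B wins 15–6.
  A vs C: A wins 15–6.
  A vs D: D wins 12–9.
  B vs C: B wins 15–6.
  B vs D: D wins 18–3.
  C vs D: D wins 12–9.
Copeland scores (wins − losses):
  A: 1 − 2 = -1
  B: 2 − 1 = 1
  C: 0 − 3 = -3
  D: 3 − 0 = 3
D has the best Copeland score.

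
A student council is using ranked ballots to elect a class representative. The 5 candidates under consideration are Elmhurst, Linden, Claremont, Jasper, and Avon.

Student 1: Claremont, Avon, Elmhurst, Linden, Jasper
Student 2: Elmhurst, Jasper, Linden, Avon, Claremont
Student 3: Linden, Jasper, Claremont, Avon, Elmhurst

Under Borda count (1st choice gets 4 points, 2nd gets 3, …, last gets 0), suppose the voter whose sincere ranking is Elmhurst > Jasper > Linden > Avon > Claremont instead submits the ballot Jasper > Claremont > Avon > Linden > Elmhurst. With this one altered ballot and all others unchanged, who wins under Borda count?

Borda totals with the altered ballot: Elmhurst 2, Linden 6, Claremont 9, Jasper 7, Avon 6.
The switch changes the winner from Linden to Claremont.

Claremont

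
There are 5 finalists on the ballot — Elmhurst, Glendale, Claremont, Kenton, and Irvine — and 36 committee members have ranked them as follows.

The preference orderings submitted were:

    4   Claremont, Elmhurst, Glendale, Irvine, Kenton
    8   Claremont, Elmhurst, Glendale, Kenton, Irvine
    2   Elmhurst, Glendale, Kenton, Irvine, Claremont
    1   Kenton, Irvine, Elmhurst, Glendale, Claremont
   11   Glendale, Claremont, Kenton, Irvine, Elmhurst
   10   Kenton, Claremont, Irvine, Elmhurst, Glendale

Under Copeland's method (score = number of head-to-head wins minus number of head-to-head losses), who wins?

Claremont

Pairwise results:
  Elmhurst vs Glendale: Elmhurst wins 25–11.
  Elmhurst vs Claremont: Claremont wins 33–3.
  Elmhurst vs Kenton: Kenton wins 22–14.
  Elmhurst vs Irvine: Irvine wins 22–14.
  Glendale vs Claremont: Claremont wins 22–14.
  Glendale vs Kenton: Glendale wins 25–11.
  Glendale vs Irvine: Glendale wins 25–11.
  Claremont vs Kenton: Claremont wins 23–13.
  Claremont vs Irvine: Claremont wins 33–3.
  Kenton vs Irvine: Kenton wins 32–4.
Copeland scores (wins − losses):
  Elmhurst: 1 − 3 = -2
  Glendale: 2 − 2 = 0
  Claremont: 4 − 0 = 4
  Kenton: 2 − 2 = 0
  Irvine: 1 − 3 = -2
Claremont has the best Copeland score.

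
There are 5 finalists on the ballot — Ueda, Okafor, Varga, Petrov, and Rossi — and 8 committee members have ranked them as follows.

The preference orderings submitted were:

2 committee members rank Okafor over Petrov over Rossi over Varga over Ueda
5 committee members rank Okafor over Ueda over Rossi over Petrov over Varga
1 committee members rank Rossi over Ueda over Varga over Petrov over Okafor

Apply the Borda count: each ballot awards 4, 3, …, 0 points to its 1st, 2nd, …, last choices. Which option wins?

Okafor

Borda scores:
  Ueda: 2·0 + 5·3 + 3 = 18
  Okafor: 2·4 + 5·4 + 0 = 28
  Varga: 2·1 + 5·0 + 2 = 4
  Petrov: 2·3 + 5·1 + 1 = 12
  Rossi: 2·2 + 5·2 + 4 = 18
Okafor has the highest total.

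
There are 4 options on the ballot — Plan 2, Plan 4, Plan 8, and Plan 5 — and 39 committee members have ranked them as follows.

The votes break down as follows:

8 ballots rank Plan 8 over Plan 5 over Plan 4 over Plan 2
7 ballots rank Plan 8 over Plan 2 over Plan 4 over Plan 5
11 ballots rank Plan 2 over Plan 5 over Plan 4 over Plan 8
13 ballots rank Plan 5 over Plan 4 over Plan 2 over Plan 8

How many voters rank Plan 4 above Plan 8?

Ballots ranking Plan 4 above Plan 8: 11+13 = 24.
Ballots ranking Plan 8 above Plan 4: 8+7 = 15.
So 24 of 39 voters prefer Plan 4 to Plan 8.

24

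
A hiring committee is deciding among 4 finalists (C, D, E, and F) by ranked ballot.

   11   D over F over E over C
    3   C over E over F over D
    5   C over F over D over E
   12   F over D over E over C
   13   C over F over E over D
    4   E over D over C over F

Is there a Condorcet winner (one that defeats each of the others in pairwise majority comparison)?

Head-to-head results (48 voters total):
C vs D: D wins 27–21.
C vs E: E wins 27–21.
C vs F: C wins 25–23.
D vs E: D wins 28–20.
D vs F: F wins 33–15.
E vs F: F wins 41–7.
No candidate beats all others: C beats F beats D beats C, a majority cycle.

No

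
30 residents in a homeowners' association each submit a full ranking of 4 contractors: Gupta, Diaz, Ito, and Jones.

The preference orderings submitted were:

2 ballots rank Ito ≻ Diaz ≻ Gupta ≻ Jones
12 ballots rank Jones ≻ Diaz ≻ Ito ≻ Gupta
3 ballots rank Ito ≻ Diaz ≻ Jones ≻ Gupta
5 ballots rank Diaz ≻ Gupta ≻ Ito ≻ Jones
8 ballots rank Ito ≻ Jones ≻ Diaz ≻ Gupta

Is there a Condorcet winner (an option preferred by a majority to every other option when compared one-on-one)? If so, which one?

Head-to-head results (30 voters total):
Gupta vs Diaz: Diaz wins 30–0.
Gupta vs Ito: Ito wins 25–5.
Gupta vs Jones: Jones wins 23–7.
Diaz vs Ito: Diaz wins 17–13.
Diaz vs Jones: Jones wins 20–10.
Ito vs Jones: Ito wins 18–12.
No candidate beats all others: Diaz beats Ito beats Jones beats Diaz, a majority cycle.

There is no Condorcet winner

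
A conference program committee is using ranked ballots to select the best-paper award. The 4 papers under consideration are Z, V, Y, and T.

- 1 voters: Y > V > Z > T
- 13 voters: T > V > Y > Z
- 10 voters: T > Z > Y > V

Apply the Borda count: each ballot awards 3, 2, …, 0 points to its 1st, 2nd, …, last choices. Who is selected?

Borda scores:
  Z: 1 + 13·0 + 10·2 = 21
  V: 2 + 13·2 + 10·0 = 28
  Y: 3 + 13·1 + 10·1 = 26
  T: 0 + 13·3 + 10·3 = 69
T has the highest total.

T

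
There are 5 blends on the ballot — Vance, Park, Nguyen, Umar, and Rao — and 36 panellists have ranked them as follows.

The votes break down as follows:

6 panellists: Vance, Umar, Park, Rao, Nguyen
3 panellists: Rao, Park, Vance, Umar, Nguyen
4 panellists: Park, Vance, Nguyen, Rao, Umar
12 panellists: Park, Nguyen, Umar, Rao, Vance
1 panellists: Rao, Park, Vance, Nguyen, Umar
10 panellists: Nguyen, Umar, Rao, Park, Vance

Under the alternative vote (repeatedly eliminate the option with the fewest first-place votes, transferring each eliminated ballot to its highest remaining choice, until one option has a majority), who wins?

Round 1: Park 16, Nguyen 10, Vance 6, Rao 4, Umar 0. Umar has the fewest and is eliminated.
Round 2: Park 16, Nguyen 10, Vance 6, Rao 4. Rao has the fewest and is eliminated.
Round 3: Park 20, Nguyen 10, Vance 6. Park has a majority.

Park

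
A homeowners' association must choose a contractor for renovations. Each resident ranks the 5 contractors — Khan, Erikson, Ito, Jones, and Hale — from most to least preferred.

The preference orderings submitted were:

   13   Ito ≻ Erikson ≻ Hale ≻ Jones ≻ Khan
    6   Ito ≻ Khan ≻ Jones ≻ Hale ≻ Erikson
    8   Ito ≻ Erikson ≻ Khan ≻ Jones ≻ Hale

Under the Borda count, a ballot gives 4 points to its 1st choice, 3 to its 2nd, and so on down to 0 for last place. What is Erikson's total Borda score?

Borda scores:
  Khan: 13·0 + 6·3 + 8·2 = 34
  Erikson: 13·3 + 6·0 + 8·3 = 63
  Ito: 13·4 + 6·4 + 8·4 = 108
  Jones: 13·1 + 6·2 + 8·1 = 33
  Hale: 13·2 + 6·1 + 8·0 = 32

63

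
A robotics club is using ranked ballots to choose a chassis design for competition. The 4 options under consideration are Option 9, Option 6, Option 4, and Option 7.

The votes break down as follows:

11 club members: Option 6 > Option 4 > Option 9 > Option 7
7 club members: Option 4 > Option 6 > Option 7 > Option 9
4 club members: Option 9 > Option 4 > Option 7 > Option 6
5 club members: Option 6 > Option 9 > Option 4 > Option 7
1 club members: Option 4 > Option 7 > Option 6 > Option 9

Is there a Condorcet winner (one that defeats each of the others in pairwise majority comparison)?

Yes

Head-to-head results (28 voters total):
Option 9 vs Option 6: Option 6 wins 24–4.
Option 9 vs Option 4: Option 4 wins 19–9.
Option 9 vs Option 7: Option 9 wins 20–8.
Option 6 vs Option 4: Option 6 wins 16–12.
Option 6 vs Option 7: Option 6 wins 23–5.
Option 4 vs Option 7: Option 4 wins 28–0.
Option 6 beats each rival — Option 9 (24–4), Option 4 (16–12), Option 7 (23–5) — so Option 6 is the Condorcet winner.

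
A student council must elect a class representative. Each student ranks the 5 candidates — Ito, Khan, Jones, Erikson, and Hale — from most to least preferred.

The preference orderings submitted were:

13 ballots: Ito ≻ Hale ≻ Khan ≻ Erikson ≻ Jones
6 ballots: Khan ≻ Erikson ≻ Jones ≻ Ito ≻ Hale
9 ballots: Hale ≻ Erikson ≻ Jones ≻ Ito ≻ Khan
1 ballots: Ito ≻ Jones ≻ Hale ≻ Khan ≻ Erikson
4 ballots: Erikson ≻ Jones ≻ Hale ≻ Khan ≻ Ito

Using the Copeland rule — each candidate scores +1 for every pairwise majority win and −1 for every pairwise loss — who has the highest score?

Hale

Pairwise results:
  Ito vs Khan: Ito wins 23–10.
  Ito vs Jones: Jones wins 19–14.
  Ito vs Erikson: Erikson wins 19–14.
  Ito vs Hale: Ito wins 20–13.
  Khan vs Jones: Khan wins 19–14.
  Khan vs Erikson: Khan wins 20–13.
  Khan vs Hale: Hale wins 27–6.
  Jones vs Erikson: Erikson wins 32–1.
  Jones vs Hale: Hale wins 22–11.
  Erikson vs Hale: Hale wins 23–10.
Copeland scores (wins − losses):
  Ito: 2 − 2 = 0
  Khan: 2 − 2 = 0
  Jones: 1 − 3 = -2
  Erikson: 2 − 2 = 0
  Hale: 3 − 1 = 2
Hale has the best Copeland score.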